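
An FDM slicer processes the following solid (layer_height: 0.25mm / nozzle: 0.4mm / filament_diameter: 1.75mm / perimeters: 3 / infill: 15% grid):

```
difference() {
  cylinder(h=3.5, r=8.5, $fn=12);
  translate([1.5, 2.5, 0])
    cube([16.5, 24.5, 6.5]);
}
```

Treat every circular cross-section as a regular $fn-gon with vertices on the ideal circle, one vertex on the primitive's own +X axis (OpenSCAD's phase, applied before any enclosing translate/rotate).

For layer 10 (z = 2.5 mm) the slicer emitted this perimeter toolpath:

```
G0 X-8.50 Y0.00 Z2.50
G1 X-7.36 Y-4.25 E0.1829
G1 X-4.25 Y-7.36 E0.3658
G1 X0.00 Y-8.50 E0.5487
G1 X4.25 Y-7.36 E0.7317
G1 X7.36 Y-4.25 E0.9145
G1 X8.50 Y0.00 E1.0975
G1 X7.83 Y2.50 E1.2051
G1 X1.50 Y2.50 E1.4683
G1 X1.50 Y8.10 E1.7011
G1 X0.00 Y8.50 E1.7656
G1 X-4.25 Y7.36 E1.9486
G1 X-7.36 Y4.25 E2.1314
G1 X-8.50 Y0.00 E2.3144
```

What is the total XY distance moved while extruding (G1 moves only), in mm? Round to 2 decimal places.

55.67 mm

Sum the Euclidean lengths of each G1 segment: total = 55.67 mm.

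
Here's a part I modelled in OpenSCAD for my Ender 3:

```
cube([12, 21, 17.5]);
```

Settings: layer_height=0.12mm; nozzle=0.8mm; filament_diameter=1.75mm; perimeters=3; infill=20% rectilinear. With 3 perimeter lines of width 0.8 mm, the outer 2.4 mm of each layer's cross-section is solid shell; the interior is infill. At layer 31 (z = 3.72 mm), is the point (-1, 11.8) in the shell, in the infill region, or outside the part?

outside

At z = 3.72 mm: the 12×21 cube contributes its full rectangle. Overall, the cross-section is a single solid region. The nearest boundary edge runs (0.00, 21.00)→(0.00, 0.00); distance from the point to it = 1.00 mm. The point is not inside any of the regions above, so it lies outside the cross-section (1.00 mm from the nearest boundary).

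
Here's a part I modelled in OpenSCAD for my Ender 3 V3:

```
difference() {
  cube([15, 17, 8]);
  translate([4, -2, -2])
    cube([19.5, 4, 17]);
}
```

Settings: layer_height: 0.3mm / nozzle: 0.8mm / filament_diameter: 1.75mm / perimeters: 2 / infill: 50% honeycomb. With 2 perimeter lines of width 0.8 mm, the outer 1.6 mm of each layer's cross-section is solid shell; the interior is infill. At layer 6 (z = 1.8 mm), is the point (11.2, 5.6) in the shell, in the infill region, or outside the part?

At z = 1.8 mm: the cube (footprint 15×17) is included at this height; the cube at (4, -2) (footprint 19.5×4) is included at this height; Taking the first minus the rest: starting from the 15×17 cube, the 19.5×4 cube at (4, -2) partially overlaps it — only the 22.00 mm² overlap (of its 78.00 mm²) is removed, clipping the outline — 1 connected region. Overall, the cross-section is a single solid region. The nearest boundary edge runs (15.00, 2.00)→(4.00, 2.00); distance from the point to it = 3.60 mm. The point is inside the cross-section and 3.60 mm from the nearest boundary — more than the 1.6 mm shell width (2 × 0.8), so it's in the infill interior.

infill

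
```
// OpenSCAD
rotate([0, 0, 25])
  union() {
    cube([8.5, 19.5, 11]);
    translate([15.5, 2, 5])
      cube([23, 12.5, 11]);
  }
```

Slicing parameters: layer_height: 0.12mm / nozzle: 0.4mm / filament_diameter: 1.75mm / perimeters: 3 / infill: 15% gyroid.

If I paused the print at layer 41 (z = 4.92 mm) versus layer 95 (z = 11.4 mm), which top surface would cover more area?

Layer 41 (z = 4.92): the 8.5×19.5 cube contributes its full rectangle (area 165.75 mm²); the cube at (15.5, 2) does not reach this height (z outside [5, 16]); Taking the union: only the 8.5×19.5 cube is present, so the union is just that shape — area = 165.75 mm²; (rotated 25° about Z; rotation is an isometry so areas/perimeters/island counts are preserved). So its area = 165.75 mm². Layer 95 (z = 11.4): the cube does not reach this height (z outside [0, 11]); the cube at (15.5, 2) (footprint 23×12.5) is included at this height (area 287.50 mm²); Taking the union: only the 23×12.5 cube at (15.5, 2) is present, so the union is just that shape — area = 287.50 mm²; (whole slice rotated 25° about Z — lengths, areas and connectivity unchanged). So its area = 287.50 mm². Layer 95 is larger (287.50 vs 165.75 mm²).

layer 95 (z = 11.4 mm)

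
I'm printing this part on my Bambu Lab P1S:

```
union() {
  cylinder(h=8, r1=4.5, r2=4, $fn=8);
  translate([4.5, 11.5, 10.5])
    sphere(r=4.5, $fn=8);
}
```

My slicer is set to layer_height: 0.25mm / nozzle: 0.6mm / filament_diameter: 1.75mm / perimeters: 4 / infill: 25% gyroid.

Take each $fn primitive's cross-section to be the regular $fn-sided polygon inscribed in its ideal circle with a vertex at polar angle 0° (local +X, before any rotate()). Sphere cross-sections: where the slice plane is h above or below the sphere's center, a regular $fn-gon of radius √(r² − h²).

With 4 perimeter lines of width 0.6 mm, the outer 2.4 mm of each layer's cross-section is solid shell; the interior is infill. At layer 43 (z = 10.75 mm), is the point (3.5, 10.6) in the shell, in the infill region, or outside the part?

infill

At z = 10.75 mm: the cone is not intersected at this z (z outside [0, 8]); the sphere at (4.5, 11.5): section is a regular 8-gon, circumradius = √(r²−h²) = √(4.5²−0.25²) = 4.493; Combining (union): only the r=4.5 sphere at (4.5, 11.5) is present, so the union is just that shape — 1 connected region. Overall, the cross-section is a single solid region. The nearest boundary edge runs (0.01, 11.50)→(1.32, 8.32); distance from the point to it = 2.88 mm. The point is inside the cross-section and 2.88 mm from the nearest boundary — more than the 2.4 mm shell width (4 × 0.6), so it's in the infill interior.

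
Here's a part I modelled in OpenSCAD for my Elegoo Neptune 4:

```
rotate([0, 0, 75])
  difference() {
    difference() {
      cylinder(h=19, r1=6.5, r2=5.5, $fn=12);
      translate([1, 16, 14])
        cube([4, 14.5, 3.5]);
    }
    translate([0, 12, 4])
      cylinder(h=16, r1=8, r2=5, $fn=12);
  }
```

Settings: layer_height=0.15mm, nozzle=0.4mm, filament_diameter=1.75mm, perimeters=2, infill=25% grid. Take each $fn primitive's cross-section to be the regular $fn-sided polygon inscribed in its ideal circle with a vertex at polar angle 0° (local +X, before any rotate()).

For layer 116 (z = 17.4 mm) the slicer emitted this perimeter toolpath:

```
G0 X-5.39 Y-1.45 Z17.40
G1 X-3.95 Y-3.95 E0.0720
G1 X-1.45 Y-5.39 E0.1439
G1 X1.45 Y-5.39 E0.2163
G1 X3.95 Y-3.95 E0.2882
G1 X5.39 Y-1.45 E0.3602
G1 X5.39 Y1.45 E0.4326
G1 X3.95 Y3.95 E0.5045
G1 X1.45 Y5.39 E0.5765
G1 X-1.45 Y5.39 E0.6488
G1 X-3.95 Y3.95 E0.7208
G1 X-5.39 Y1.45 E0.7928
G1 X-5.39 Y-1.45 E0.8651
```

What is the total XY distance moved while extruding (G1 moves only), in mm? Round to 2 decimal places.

34.68 mm

Sum the Euclidean lengths of each G1 segment: total = 34.68 mm.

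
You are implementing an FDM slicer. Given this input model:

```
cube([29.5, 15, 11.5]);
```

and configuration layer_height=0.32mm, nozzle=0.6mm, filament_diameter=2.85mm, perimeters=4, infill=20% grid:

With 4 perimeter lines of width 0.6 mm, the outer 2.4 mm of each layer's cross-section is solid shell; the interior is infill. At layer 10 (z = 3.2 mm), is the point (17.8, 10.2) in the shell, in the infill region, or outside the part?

infill

At z = 3.2 mm: the cube is present — its section is the full 29.5×15 rectangle. Overall, the cross-section is a single solid region. The nearest boundary edge runs (29.50, 15.00)→(0.00, 15.00); distance from the point to it = 4.80 mm. The point is inside the cross-section and 4.80 mm from the nearest boundary — more than the 2.4 mm shell width (4 × 0.6), so it's in the infill interior.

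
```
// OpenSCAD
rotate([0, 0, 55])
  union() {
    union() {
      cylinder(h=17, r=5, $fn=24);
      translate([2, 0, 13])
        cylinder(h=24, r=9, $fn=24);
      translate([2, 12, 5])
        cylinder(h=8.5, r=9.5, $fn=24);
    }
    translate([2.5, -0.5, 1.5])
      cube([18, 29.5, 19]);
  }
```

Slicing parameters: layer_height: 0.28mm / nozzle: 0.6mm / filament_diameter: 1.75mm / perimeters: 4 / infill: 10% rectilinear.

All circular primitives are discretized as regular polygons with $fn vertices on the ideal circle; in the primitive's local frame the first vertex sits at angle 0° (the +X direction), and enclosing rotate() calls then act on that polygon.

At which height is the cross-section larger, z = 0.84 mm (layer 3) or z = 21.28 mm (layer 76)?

Layer 3 (z = 0.84): the cylinder: section is a regular 24-gon, circumradius r=5 (area = (24/2)·5.000²·sin(360°/24) = 77.65 mm²); the cylinder at (2, 0) does not reach this height (z outside [13, 37]); the cylinder at (2, 12) does not reach this height (z outside [5, 13.5]); Taking the union: only the r=5 cylinder is present, so the union is just that shape — area = 77.65 mm²; the cube at (2.5, -0.5) is not intersected at this z (z outside [1.5, 20.5]); Combining (union): only that combined region is present, so the union is just that shape — area = 77.65 mm²; (rotated 55° about Z; rotation is an isometry so areas/perimeters/island counts are preserved). So its area = 77.65 mm². Layer 76 (z = 21.28): the cylinder is not intersected at this z (z outside [0, 17]); the r=9 cylinder at (2, 0) gives a regular 24-gon of circumradius 9 (constant along its height) (area = (24/2)·9.000²·sin(360°/24) = 251.57 mm²); the cylinder at (2, 12) does not reach this height (z outside [5, 13.5]); Taking the union: only the r=9 cylinder at (2, 0) is present, so the union is just that shape — area = 251.57 mm²; the cube at (2.5, -0.5) is not intersected at this z (z outside [1.5, 20.5]); Combining (union): only that combined region is present, so the union is just that shape — area = 251.57 mm²; (rotated 55° about Z; rotation is an isometry so areas/perimeters/island counts are preserved). So its area = 251.57 mm². Layer 76 is larger (251.57 vs 77.65 mm²).

layer 76 (z = 21.28 mm)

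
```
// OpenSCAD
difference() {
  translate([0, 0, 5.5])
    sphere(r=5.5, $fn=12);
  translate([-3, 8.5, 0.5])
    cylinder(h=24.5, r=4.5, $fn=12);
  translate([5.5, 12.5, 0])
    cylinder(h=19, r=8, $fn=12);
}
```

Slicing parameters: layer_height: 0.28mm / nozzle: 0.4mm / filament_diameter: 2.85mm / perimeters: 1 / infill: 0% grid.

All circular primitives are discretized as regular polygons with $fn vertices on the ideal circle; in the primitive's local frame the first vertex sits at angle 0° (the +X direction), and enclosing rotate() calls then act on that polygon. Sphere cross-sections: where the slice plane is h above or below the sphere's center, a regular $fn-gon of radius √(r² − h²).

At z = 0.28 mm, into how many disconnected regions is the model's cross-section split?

At z = 0.28 mm: the sphere: section is a regular 12-gon, circumradius = √(r²−h²) = √(5.5²−5.22²) = 1.733; the cylinder at (-3, 8.5) is not intersected at this z (z outside [0.5, 25]); the cylinder at (5.5, 12.5): section is a regular 12-gon, circumradius r=8; Subtracting the remaining from the first: starting from the r=5.5 sphere, the r=8 cylinder at (5.5, 12.5) misses the remaining region (no effect) — 1 connected region. The result has 1 disconnected region.

1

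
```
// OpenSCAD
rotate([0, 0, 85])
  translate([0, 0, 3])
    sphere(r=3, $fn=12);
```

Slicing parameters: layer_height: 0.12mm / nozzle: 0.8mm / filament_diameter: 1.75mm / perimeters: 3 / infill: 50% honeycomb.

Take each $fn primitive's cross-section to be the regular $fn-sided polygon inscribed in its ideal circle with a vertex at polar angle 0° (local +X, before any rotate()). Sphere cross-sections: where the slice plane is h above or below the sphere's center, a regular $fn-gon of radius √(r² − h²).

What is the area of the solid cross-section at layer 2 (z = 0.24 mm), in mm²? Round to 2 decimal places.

At z = 0.24 mm: the sphere: section is a regular 12-gon, circumradius = √(r²−h²) = √(3²−2.76²) = 1.176 (area = (12/2)·1.176²·sin(360°/12) = 4.15 mm²); (whole slice rotated 85° about Z — lengths, areas and connectivity unchanged). Overall, the cross-section is a single solid region. Net area = 4.15 mm².

4.15 mm²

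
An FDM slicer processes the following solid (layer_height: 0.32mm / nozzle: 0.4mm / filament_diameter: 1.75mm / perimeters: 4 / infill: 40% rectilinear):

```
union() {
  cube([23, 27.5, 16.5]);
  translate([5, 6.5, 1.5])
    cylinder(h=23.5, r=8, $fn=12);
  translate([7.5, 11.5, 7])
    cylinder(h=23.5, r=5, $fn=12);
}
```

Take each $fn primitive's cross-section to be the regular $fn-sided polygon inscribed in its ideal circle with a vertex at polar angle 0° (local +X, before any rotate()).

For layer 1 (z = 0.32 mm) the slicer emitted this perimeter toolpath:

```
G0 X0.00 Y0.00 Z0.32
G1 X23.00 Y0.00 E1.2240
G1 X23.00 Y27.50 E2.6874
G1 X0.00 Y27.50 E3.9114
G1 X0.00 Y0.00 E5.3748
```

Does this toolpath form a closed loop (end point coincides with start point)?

Start point (G0): (0.00, 0.00). End point (last G1): the path returns to the start — closed.

yes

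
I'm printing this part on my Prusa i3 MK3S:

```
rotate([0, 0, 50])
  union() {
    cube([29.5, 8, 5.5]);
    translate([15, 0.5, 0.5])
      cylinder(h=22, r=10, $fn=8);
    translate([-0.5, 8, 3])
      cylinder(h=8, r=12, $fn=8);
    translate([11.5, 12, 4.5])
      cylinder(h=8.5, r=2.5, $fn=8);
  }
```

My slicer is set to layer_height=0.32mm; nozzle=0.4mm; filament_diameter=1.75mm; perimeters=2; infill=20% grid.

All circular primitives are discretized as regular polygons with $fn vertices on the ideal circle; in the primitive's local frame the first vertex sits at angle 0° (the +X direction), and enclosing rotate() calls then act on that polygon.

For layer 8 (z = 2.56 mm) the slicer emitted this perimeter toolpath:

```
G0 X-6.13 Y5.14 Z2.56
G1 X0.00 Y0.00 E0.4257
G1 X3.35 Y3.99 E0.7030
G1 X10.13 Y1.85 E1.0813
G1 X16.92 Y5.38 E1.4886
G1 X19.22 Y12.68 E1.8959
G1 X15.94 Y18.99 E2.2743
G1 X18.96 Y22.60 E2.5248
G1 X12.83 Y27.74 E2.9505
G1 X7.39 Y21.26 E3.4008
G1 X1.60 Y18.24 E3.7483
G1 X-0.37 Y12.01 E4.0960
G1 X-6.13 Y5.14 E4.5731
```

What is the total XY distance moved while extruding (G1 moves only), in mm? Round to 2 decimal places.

Sum the Euclidean lengths of each G1 segment: total = 85.93 mm.

85.93 mm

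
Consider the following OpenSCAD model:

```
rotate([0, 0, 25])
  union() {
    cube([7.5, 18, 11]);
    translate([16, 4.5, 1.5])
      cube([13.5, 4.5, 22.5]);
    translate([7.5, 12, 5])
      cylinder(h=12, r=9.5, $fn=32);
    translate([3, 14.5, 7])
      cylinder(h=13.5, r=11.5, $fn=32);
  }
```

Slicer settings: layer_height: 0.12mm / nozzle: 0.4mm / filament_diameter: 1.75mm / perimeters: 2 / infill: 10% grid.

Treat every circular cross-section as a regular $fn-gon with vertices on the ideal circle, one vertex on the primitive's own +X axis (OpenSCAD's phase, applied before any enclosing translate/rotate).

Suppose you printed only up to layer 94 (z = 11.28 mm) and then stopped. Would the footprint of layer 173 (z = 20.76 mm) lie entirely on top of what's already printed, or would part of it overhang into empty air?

entirely on top

Compare the two slices. At z = 11.28: the cube does not reach this height (z outside [0, 11]); the cube at (16, 4.5) (footprint 13.5×4.5) is included at this height (area 60.75 mm²); the r=9.5 cylinder at (7.5, 12) gives a regular 32-gon of circumradius 9.5 (constant along its height) (area = (32/2)·9.500²·sin(360°/32) = 281.71 mm²); the cylinder at (3, 14.5): section is a regular 32-gon, circumradius r=11.5 (area = (32/2)·11.500²·sin(360°/32) = 412.81 mm²); Taking the union: the regions partially overlap — summed areas 755.27 mm² minus the doubly-counted overlap 232.50 mm² gives 522.77 mm² — area = 522.77 mm²; (rotated 25° about Z; rotation is an isometry so areas/perimeters/island counts are preserved). At z = 20.76: the cube is absent (z outside [0, 11]); the cube at (16, 4.5) (footprint 13.5×4.5) is included at this height (area 60.75 mm²); the cylinder at (7.5, 12) does not reach this height (z outside [5, 17]); the cylinder at (3, 14.5) does not reach this height (z outside [7, 20.5]); Taking the union: only the 13.5×4.5 cube at (16, 4.5) is present, so the union is just that shape — area = 60.75 mm²; (rotated 25° about Z; rotation is an isometry so areas/perimeters/island counts are preserved). Checking containment: the cross-section at z = 20.76 is a subset of the cross-section at z = 11.28.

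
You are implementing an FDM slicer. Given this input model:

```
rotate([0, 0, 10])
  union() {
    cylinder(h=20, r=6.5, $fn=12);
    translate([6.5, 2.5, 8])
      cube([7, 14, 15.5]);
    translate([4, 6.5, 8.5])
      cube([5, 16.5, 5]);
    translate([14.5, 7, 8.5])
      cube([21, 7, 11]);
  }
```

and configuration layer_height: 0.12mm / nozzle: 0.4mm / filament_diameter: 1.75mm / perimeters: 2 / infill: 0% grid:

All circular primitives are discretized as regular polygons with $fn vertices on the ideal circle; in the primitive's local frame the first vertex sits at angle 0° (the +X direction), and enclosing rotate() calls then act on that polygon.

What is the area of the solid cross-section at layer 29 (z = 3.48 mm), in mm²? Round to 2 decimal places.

126.75 mm²

At z = 3.48 mm: the r=6.5 cylinder contributes a regular 12-gon of circumradius 6.5 (area = (12/2)·6.500²·sin(360°/12) = 126.75 mm²); the cube at (6.5, 2.5) is not intersected at this z (z outside [8, 23.5]); the cube at (4, 6.5) is not intersected at this z (z outside [8.5, 13.5]); the cube at (14.5, 7) does not reach this height (z outside [8.5, 19.5]); Taking the union: only the r=6.5 cylinder is present, so the union is just that shape — area = 126.75 mm²; (whole slice rotated 10° about Z — lengths, areas and connectivity unchanged). Overall, the cross-section is a single solid region. Net area = 126.75 mm².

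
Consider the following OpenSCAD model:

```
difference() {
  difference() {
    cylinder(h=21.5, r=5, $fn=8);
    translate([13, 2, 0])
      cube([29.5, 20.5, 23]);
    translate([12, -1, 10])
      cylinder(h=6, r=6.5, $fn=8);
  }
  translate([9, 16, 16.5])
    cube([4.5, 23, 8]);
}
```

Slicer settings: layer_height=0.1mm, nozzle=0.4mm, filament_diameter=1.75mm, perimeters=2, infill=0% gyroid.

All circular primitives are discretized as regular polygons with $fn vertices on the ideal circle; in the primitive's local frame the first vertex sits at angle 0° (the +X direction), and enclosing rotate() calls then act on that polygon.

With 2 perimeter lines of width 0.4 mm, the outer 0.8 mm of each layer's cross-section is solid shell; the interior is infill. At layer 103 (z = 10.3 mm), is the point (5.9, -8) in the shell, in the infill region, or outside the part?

outside

At z = 10.3 mm: the cylinder: section is a regular 8-gon, circumradius r=5; the 29.5×20.5 cube at (13, 2) contributes its full rectangle; the r=6.5 cylinder at (12, -1) gives a regular 8-gon of circumradius 6.5 (constant along its height); After the difference (first − rest): starting from the r=5 cylinder, the 29.5×20.5 cube at (13, 2) misses the remaining region (no effect); the r=6.5 cylinder at (12, -1) misses the remaining region (no effect) — 1 connected region; the cube at (9, 16) is absent (z outside [16.5, 24.5]); After the difference (first − rest): none of the subtracted shapes is present at this height, so the result so far is unchanged — 1 connected region. Overall, the cross-section is a single solid region. The nearest boundary edge runs (3.54, -3.54)→(-0.00, -5.00); distance from the point to it = 5.05 mm. The point is not inside any of the regions above, so it lies outside the cross-section (5.05 mm from the nearest boundary).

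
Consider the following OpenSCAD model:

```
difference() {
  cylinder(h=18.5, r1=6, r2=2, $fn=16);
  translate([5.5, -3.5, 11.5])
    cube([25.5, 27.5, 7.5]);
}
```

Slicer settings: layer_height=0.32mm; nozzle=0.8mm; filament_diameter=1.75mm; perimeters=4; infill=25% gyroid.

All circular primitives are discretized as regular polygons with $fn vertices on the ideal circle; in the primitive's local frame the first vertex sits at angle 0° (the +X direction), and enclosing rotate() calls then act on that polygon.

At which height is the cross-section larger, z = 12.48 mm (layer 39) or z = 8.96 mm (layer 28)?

layer 28 (z = 8.96 mm)

Layer 39 (z = 12.48): the cone: at t=0.675 of its height the radius interpolates to r₁+(r₂−r₁)t = 3.302, giving a regular 16-gon of that circumradius (area = (16/2)·3.302²·sin(360°/16) = 33.37 mm²); the cube at (5.5, -3.5) is present — its section is the full 25.5×27.5 rectangle (area 701.25 mm²); Taking the first minus the rest: starting from the cone (33.37 mm²), the 25.5×27.5 cube at (5.5, -3.5) misses the remaining region (no effect) — area = 33.37 mm². So its area = 33.37 mm². Layer 28 (z = 8.96): the cone (r1=6→r2=2) has section circumradius 4.063 here — a regular 16-gon (area = (16/2)·4.063²·sin(360°/16) = 50.53 mm²); the cube at (5.5, -3.5) is not intersected at this z (z outside [11.5, 19]); Subtracting the remaining from the first: none of the subtracted shapes is present at this height, so the cone is unchanged — area = 50.53 mm². So its area = 50.53 mm². Layer 28 is larger (50.53 vs 33.37 mm²).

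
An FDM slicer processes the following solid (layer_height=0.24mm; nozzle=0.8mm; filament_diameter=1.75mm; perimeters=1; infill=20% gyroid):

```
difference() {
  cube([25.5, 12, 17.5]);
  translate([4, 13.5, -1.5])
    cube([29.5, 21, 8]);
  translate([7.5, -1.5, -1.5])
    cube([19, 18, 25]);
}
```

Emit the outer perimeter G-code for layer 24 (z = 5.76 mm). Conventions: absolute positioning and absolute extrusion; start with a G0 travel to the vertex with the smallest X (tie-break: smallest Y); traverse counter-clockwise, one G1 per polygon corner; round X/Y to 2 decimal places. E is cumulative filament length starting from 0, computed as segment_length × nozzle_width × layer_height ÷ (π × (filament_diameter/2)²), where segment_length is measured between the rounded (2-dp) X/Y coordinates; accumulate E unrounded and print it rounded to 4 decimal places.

G0 X0.00 Y0.00 Z5.76
G1 X7.50 Y0.00 E0.5987
G1 X7.50 Y12.00 E1.5566
G1 X0.00 Y12.00 E2.1553
G1 X0.00 Y0.00 E3.1131

At z = 5.76 mm: the cube (footprint 25.5×12) is included at this height; the cube at (4, 13.5) is present — its section is the full 29.5×21 rectangle; the cube at (7.5, -1.5) (footprint 19×18) is included at this height; Taking the first minus the rest: starting from the 25.5×12 cube, the 29.5×21 cube at (4, 13.5) misses the remaining region (no effect); the 19×18 cube at (7.5, -1.5) partially overlaps it — only the 216.00 mm² overlap (of its 342.00 mm²) is removed, clipping the outline — 1 connected region. The outline is a single polygon with 4 vertices. Extrusion per mm of travel: 0.8 × 0.24 / (π × 0.875²) = 0.079824. Accumulating E over each segment gives final E = 3.1131.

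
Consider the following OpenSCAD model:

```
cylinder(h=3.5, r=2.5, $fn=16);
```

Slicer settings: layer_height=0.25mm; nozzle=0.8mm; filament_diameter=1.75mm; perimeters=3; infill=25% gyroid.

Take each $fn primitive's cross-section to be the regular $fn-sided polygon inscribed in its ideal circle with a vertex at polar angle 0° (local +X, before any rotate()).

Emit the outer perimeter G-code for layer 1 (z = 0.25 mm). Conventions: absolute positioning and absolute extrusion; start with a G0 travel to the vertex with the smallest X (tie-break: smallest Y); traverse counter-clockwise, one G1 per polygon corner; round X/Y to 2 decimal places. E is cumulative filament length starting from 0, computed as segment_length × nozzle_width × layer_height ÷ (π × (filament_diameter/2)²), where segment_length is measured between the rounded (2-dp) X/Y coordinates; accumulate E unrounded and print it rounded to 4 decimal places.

At z = 0.25 mm: the r=2.5 cylinder gives a regular 16-gon of circumradius 2.5 (constant along its height). The outline is a single polygon with 16 vertices. Extrusion per mm of travel: 0.8 × 0.25 / (π × 0.875²) = 0.083150. Accumulating E over each segment gives final E = 1.2986.

G0 X-2.50 Y0.00 Z0.25
G1 X-2.31 Y-0.96 E0.0814
G1 X-1.77 Y-1.77 E0.1623
G1 X-0.96 Y-2.31 E0.2433
G1 X0.00 Y-2.50 E0.3246
G1 X0.96 Y-2.31 E0.4060
G1 X1.77 Y-1.77 E0.4870
G1 X2.31 Y-0.96 E0.5679
G1 X2.50 Y0.00 E0.6493
G1 X2.31 Y0.96 E0.7307
G1 X1.77 Y1.77 E0.8116
G1 X0.96 Y2.31 E0.8925
G1 X0.00 Y2.50 E0.9739
G1 X-0.96 Y2.31 E1.0553
G1 X-1.77 Y1.77 E1.1362
G1 X-2.31 Y0.96 E1.2172
G1 X-2.50 Y0.00 E1.2986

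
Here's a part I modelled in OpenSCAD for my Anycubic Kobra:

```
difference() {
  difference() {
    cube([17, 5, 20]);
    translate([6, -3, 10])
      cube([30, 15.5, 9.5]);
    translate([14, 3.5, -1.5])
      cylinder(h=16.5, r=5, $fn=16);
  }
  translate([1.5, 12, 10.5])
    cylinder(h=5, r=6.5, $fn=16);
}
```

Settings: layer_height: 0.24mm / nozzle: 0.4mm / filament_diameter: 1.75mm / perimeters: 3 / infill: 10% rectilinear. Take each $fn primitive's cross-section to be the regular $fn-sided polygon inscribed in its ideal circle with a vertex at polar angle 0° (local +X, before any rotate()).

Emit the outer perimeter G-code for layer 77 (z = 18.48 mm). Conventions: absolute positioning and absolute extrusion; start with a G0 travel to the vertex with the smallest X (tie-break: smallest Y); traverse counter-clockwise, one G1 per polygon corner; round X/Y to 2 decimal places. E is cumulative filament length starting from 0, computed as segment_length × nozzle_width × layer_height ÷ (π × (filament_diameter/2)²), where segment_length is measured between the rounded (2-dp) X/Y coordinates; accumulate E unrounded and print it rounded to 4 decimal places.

G0 X0.00 Y0.00 Z18.48
G1 X6.00 Y0.00 E0.2395
G1 X6.00 Y5.00 E0.4390
G1 X0.00 Y5.00 E0.6785
G1 X0.00 Y0.00 E0.8781

At z = 18.48 mm: the cube is present — its section is the full 17×5 rectangle; the 30×15.5 cube at (6, -3) contributes its full rectangle; the cylinder at (14, 3.5) is not intersected at this z (z outside [-1.5, 15]); Subtracting the remaining from the first: starting from the 17×5 cube, the 30×15.5 cube at (6, -3) partially overlaps it — only the 55.00 mm² overlap (of its 465.00 mm²) is removed, clipping the outline — 1 connected region; the cylinder at (1.5, 12) does not reach this height (z outside [10.5, 15.5]); Subtracting the remaining from the first: none of the subtracted shapes is present at this height, so the result so far is unchanged — 1 connected region. The outline is a single polygon with 4 vertices. Extrusion per mm of travel: 0.4 × 0.24 / (π × 0.875²) = 0.039912. Accumulating E over each segment gives final E = 0.8781.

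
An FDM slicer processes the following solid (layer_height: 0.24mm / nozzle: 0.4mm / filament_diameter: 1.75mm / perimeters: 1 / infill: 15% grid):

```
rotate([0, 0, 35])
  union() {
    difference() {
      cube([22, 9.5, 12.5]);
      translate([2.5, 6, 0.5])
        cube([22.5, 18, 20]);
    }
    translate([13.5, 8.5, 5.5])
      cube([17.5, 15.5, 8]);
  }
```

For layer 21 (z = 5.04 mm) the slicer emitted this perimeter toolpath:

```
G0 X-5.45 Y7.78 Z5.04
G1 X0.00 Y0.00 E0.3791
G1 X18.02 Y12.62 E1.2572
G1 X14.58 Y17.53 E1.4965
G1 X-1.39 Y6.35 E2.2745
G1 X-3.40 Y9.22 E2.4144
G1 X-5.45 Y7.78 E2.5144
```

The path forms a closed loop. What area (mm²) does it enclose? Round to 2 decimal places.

140.71 mm²

Apply the shoelace formula to the sequence of (X, Y) vertices; enclosed area = 140.71 mm².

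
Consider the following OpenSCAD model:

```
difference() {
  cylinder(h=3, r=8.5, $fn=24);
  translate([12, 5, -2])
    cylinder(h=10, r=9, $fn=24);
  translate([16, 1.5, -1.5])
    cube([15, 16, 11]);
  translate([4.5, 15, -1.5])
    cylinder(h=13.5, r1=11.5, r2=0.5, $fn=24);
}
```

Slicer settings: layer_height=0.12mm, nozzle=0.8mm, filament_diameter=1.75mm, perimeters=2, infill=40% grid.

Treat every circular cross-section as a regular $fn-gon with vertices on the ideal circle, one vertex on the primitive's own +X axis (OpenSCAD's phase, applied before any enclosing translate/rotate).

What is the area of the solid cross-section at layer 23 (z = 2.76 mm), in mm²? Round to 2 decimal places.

187.41 mm²

At z = 2.76 mm: the cylinder: section is a regular 24-gon, circumradius r=8.5 (area = (24/2)·8.500²·sin(360°/24) = 224.40 mm²); the r=9 cylinder at (12, 5) contributes a regular 24-gon of circumradius 9 (area = (24/2)·9.000²·sin(360°/24) = 251.57 mm²); the cube at (16, 1.5) is present — its section is the full 15×16 rectangle (area 240.00 mm²); the cone at (4.5, 15): at t=0.316 of its height the radius interpolates to r₁+(r₂−r₁)t = 8.029, giving a regular 24-gon of that circumradius (area = (24/2)·8.029²·sin(360°/24) = 200.21 mm²); Subtracting the remaining from the first: starting from the r=8.5 cylinder (224.40 mm²), the r=9 cylinder at (12, 5) partially overlaps it — only the 34.90 mm² overlap (of its 251.57 mm²) is removed, clipping the outline; the 15×16 cube at (16, 1.5) misses the remaining region (no effect); the cone at (4.5, 15) partially overlaps it — only the 2.09 mm² overlap (of its 200.21 mm²) is removed, clipping the outline — area = 187.41 mm². Overall, the cross-section is a single solid region. Net area = 187.41 mm².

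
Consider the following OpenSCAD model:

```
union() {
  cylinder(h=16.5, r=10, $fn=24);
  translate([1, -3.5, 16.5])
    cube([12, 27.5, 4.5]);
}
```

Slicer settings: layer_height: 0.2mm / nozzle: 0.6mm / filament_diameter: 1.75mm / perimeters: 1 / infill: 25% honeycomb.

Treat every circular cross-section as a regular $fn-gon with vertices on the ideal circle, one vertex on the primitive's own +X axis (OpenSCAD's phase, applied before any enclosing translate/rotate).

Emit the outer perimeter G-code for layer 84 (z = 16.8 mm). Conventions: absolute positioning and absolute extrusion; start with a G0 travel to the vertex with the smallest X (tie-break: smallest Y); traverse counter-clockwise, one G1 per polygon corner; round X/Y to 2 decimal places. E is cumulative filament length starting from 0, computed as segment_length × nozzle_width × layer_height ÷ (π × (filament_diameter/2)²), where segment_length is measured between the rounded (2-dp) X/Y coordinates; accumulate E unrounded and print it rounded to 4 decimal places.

G0 X1.00 Y-3.50 Z16.80
G1 X13.00 Y-3.50 E0.5987
G1 X13.00 Y24.00 E1.9707
G1 X1.00 Y24.00 E2.5693
G1 X1.00 Y-3.50 E3.9413

At z = 16.8 mm: the cylinder does not reach this height (z outside [0, 16.5]); the 12×27.5 cube at (1, -3.5) contributes its full rectangle; Merging all regions: only the 12×27.5 cube at (1, -3.5) is present, so the union is just that shape — 1 connected region. The outline is a single polygon with 4 vertices. Extrusion per mm of travel: 0.6 × 0.2 / (π × 0.875²) = 0.049890. Accumulating E over each segment gives final E = 3.9413.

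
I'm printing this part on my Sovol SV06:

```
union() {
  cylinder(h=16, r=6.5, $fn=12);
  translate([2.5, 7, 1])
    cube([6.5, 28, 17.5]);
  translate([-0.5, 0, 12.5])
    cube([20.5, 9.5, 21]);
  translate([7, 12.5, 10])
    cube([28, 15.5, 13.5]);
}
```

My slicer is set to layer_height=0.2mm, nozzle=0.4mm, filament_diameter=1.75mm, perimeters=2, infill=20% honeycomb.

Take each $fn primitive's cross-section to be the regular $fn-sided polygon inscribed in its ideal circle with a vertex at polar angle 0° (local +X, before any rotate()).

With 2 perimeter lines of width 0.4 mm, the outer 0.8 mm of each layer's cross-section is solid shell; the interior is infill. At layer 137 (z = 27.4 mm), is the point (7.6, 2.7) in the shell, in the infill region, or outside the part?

infill

At z = 27.4 mm: the cylinder is not intersected at this z (z outside [0, 16]); the cube at (2.5, 7) is absent (z outside [1, 18.5]); the cube at (-0.5, 0) (footprint 20.5×9.5) is included at this height; the cube at (7, 12.5) is not intersected at this z (z outside [10, 23.5]); Taking the union: only the 20.5×9.5 cube at (-0.5, 0) is present, so the union is just that shape — 1 connected region. Overall, the cross-section is a single solid region. The nearest boundary edge runs (-0.50, 0.00)→(20.00, 0.00); distance from the point to it = 2.70 mm. The point is inside the cross-section and 2.70 mm from the nearest boundary — more than the 0.8 mm shell width (2 × 0.4), so it's in the infill interior.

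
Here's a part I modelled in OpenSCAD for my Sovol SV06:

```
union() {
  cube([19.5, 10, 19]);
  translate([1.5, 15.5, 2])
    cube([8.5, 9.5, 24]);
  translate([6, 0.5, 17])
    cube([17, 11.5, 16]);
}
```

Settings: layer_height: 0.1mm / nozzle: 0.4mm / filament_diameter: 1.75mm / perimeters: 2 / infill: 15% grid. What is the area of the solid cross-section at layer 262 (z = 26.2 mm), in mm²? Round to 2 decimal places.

At z = 26.2 mm: the cube is absent (z outside [0, 19]); the cube at (1.5, 15.5) is absent (z outside [2, 26]); the cube at (6, 0.5) is present — its section is the full 17×11.5 rectangle (area 195.50 mm²); Merging all regions: only the 17×11.5 cube at (6, 0.5) is present, so the union is just that shape — area = 195.50 mm². Overall, the cross-section is a single solid region. Net area = 195.50 mm².

195.50 mm²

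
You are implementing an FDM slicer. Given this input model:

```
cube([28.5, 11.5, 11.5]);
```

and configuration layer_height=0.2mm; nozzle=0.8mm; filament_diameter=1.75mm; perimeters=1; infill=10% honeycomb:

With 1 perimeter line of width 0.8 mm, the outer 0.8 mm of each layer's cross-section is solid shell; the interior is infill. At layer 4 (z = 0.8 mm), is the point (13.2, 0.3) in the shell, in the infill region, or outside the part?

At z = 0.8 mm: the cube is present — its section is the full 28.5×11.5 rectangle. Overall, the cross-section is a single solid region. The nearest boundary edge runs (0.00, 0.00)→(28.50, 0.00); distance from the point to it = 0.30 mm. The point is inside the cross-section, 0.30 mm from the nearest boundary — within the 0.8 mm shell band (1 × 0.8).

shell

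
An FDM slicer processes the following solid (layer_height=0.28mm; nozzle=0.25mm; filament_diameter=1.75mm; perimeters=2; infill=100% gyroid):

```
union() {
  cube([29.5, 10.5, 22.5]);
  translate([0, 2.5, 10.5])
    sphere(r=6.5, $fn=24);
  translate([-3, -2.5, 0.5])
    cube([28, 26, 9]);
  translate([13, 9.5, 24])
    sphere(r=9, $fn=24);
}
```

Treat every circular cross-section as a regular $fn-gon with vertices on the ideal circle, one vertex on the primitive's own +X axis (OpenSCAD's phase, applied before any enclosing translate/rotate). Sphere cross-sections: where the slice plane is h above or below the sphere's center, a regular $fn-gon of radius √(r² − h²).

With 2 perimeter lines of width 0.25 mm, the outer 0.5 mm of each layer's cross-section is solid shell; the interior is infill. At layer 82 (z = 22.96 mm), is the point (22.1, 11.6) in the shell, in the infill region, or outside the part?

At z = 22.96 mm: the cube is not intersected at this z (z outside [0, 22.5]); the sphere at (0, 2.5) is not intersected at this z (|z−center|=12.460 > r=6.5); the cube at (-3, -2.5) is not intersected at this z (z outside [0.5, 9.5]); the r=9 sphere at (13, 9.5) slices to a regular 24-gon of circumradius 8.940 (√(r²−h²) with h=1.04 from center); Merging all regions: only the r=9 sphere at (13, 9.5) is present, so the union is just that shape — 1 connected region. Overall, the cross-section is a single solid region. The nearest boundary edge runs (21.94, 9.50)→(21.64, 11.81); distance from the point to it = 0.43 mm. The point is not inside any of the regions above, so it lies outside the cross-section (0.43 mm from the nearest boundary).

outside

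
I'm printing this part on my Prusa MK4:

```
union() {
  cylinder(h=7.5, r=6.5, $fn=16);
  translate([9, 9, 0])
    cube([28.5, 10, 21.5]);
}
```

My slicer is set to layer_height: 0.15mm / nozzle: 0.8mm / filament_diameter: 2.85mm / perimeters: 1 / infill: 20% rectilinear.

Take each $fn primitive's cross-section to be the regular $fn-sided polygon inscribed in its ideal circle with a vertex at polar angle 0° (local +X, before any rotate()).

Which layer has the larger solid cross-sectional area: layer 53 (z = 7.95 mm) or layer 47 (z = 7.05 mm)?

layer 47 (z = 7.05 mm)

Layer 53 (z = 7.95): the cylinder is not intersected at this z (z outside [0, 7.5]); the cube at (9, 9) is present — its section is the full 28.5×10 rectangle (area 285.00 mm²); Merging all regions: only the 28.5×10 cube at (9, 9) is present, so the union is just that shape — area = 285.00 mm². So its area = 285.00 mm². Layer 47 (z = 7.05): the r=6.5 cylinder contributes a regular 16-gon of circumradius 6.5 (area = (16/2)·6.500²·sin(360°/16) = 129.35 mm²); the 28.5×10 cube at (9, 9) contributes its full rectangle (area 285.00 mm²); Combining (union): the 2 present regions are separate (no shared area or edge), so areas and boundary lengths simply add and each stays a separate island — area = 414.35 mm². So its area = 414.35 mm². Layer 47 is larger (414.35 vs 285.00 mm²).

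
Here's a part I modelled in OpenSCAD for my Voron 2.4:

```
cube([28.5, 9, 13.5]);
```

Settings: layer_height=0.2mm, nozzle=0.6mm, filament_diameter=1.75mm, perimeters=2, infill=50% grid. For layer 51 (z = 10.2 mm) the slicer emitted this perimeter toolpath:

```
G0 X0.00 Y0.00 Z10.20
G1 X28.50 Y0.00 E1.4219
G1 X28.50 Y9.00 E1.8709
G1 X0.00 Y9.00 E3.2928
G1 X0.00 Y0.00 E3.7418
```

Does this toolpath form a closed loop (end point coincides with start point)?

yes

Start point (G0): (0.00, 0.00). End point (last G1): the path returns to the start — closed.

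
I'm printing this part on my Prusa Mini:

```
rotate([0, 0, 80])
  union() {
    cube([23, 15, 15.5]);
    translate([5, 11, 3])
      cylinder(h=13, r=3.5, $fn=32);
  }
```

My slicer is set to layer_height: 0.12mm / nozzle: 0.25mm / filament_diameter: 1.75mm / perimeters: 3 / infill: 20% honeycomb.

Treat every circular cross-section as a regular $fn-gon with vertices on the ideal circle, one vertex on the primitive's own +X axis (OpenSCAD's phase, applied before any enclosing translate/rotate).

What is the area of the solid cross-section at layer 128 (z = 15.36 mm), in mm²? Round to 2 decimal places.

At z = 15.36 mm: the cube (footprint 23×15) is included at this height (area 345.00 mm²); the r=3.5 cylinder at (5, 11) contributes a regular 32-gon of circumradius 3.5 (area = (32/2)·3.500²·sin(360°/32) = 38.24 mm²); Taking the union: the r=3.5 cylinder at (5, 11) lies entirely inside the 23×15 cube, so the union is just the 23×15 cube — area = 345.00 mm²; (whole slice rotated 80° about Z — lengths, areas and connectivity unchanged). Overall, the cross-section is a single solid region. Net area = 345.00 mm².

345.00 mm²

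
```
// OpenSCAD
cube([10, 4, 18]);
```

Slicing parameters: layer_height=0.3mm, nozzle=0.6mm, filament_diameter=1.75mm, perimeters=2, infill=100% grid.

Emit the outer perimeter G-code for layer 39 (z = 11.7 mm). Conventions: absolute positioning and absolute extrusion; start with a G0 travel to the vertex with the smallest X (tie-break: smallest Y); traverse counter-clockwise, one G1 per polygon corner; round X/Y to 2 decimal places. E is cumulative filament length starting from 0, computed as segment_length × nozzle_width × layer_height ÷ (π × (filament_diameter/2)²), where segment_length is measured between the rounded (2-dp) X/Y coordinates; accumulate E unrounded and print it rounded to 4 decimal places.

G0 X0.00 Y0.00 Z11.70
G1 X10.00 Y0.00 E0.7484
G1 X10.00 Y4.00 E1.0477
G1 X0.00 Y4.00 E1.7960
G1 X0.00 Y0.00 E2.0954

At z = 11.7 mm: the cube (footprint 10×4) is included at this height. The outline is a single polygon with 4 vertices. Extrusion per mm of travel: 0.6 × 0.3 / (π × 0.875²) = 0.074835. Accumulating E over each segment gives final E = 2.0954.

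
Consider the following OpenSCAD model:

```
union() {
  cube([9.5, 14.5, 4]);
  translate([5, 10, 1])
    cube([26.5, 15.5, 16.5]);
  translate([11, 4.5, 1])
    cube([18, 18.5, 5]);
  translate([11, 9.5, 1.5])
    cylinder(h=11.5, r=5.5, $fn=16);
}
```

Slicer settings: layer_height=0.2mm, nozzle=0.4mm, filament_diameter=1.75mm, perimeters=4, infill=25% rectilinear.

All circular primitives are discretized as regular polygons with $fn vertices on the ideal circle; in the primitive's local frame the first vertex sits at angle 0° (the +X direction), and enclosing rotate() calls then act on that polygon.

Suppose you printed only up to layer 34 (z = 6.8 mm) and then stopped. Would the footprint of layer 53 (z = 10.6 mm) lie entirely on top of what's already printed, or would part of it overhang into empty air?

entirely on top

Compare the two slices. At z = 6.8: the cube is absent (z outside [0, 4]); the cube at (5, 10) (footprint 26.5×15.5) is included at this height (area 410.75 mm²); the cube at (11, 4.5) is absent (z outside [1, 6]); the r=5.5 cylinder at (11, 9.5) gives a regular 16-gon of circumradius 5.5 (constant along its height) (area = (16/2)·5.500²·sin(360°/16) = 92.61 mm²); Combining (union): the regions partially overlap — summed areas 503.36 mm² minus the doubly-counted overlap 40.85 mm² gives 462.50 mm² — area = 462.50 mm². At z = 10.6: the cube does not reach this height (z outside [0, 4]); the 26.5×15.5 cube at (5, 10) contributes its full rectangle (area 410.75 mm²); the cube at (11, 4.5) does not reach this height (z outside [1, 6]); the cylinder at (11, 9.5): section is a regular 16-gon, circumradius r=5.5 (area = (16/2)·5.500²·sin(360°/16) = 92.61 mm²); Combining (union): the regions partially overlap — summed areas 503.36 mm² minus the doubly-counted overlap 40.85 mm² gives 462.50 mm² — area = 462.50 mm². Checking containment: the cross-section at z = 10.6 is a subset of the cross-section at z = 6.8.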